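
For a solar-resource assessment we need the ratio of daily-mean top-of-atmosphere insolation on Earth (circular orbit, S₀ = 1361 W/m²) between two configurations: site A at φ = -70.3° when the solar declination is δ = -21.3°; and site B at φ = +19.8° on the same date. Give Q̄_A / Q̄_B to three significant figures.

— Configuration A (φ=-70.3°):
cos H₀ = −tan(-70.3°) tan(-21.300°) = -1.0889 ≤ −1 ⇒ polar day, H₀ = π.
Bracket: H₀ sin φ sin δ + cos φ cos δ sin H₀ = 3.1416×-0.94147×-0.36325 + 0.33710×0.93169×0.00000 = 1.074393 + 0.000000 = 1.074393.
Q̄ = (S₀/π) × [bracket] = (1361/π) × 1.074393 = 465.45 W/m².
— Configuration B (φ=+19.8°):
cos H₀ = −tan(+19.8°) tan(-21.300°) = 0.1404, H₀ = 1.4300 rad.
Bracket: H₀ sin φ sin δ + cos φ cos δ sin H₀ = 1.4300×0.33874×-0.36325 + 0.94088×0.93169×0.99010 = -0.175958 + 0.867930 = 0.691972.
Q̄ = (S₀/π) × [bracket] = (1361/π) × 0.691972 = 299.78 W/m².
Ratio Q̄_A / Q̄_B = 465.45 / 299.78 = 1.553.

Q̄_A / Q̄_B ≈ 1.55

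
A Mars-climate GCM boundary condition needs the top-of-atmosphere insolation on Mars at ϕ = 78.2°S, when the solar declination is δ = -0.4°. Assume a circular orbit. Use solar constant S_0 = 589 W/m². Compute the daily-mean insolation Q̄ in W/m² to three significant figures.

Q̄ ≈ 40.4 W/m²

cos h₀ = −tan(-78.2°) tan(-0.400°) = -0.0334, h₀ = 1.6042 rad.
Bracket: h₀ sin ϕ sin δ + cos ϕ cos δ sin h₀ = 1.6042×-0.97887×-0.00698 + 0.20450×0.99998×0.99944 = 0.010961 + 0.204381 = 0.215342.
Q̄ = (S_0/π) × [bracket] = (589/π) × 0.215342 = 40.37 W/m².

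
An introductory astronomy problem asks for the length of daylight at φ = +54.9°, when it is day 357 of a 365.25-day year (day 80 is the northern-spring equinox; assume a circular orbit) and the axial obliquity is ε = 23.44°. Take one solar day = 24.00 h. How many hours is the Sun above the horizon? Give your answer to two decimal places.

Solar longitude: λ_s = 360° × (357 − 80)/365.25 = 273.018°.
sin δ = sin 23.44° × sin 273.018° = -0.39724, so δ = -23.406°.
cos H₀ = −tan φ · tan δ = −tan(+54.9°) × tan(-23.406°) = 0.6159, so H₀ = 0.9073 rad = 51.98°.
Daylight = 2H₀/(2π) × 24.00 h = (0.9073/π) × 24.00 = 6.93 h.

6.93 h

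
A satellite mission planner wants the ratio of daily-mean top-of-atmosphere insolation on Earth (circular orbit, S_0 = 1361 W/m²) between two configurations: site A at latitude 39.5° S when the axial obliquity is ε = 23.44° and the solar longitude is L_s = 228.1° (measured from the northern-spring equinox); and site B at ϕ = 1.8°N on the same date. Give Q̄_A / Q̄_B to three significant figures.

— Configuration A (ϕ=-39.5°):
Solar declination: sin δ = sin ε · sin L_s = sin 23.44° × sin 228.1° = -0.29608, so δ = -17.222°.
cos h₀ = −tan(-39.5°) tan(-17.222°) = -0.2555, h₀ = 1.8292 rad.
Bracket: h₀ sin ϕ sin δ + cos ϕ cos δ sin h₀ = 1.8292×-0.63608×-0.29608 + 0.77162×0.95516×0.96680 = 0.344494 + 0.712551 = 1.057045.
Q̄ = (S_0/π) × [bracket] = (1361/π) × 1.057045 = 457.93 W/m².
— Configuration B (ϕ=+1.8°):
cos h₀ = −tan(+1.8°) tan(-17.222°) = 0.0097, h₀ = 1.5611 rad.
Bracket: h₀ sin ϕ sin δ + cos ϕ cos δ sin h₀ = 1.5611×0.03141×-0.29608 + 0.99951×0.95516×0.99995 = -0.014518 + 0.954644 = 0.940126.
Q̄ = (S_0/π) × [bracket] = (1361/π) × 0.940126 = 407.28 W/m².
Ratio Q̄_A / Q̄_B = 457.93 / 407.28 = 1.124.

Q̄_A / Q̄_B ≈ 1.12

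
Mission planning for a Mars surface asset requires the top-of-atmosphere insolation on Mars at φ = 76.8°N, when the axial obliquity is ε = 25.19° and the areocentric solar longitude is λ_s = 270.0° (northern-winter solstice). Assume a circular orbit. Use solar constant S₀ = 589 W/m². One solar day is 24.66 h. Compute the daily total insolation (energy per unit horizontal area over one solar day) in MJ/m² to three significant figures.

sin δ = sin 25.19° × sin 270.0° = -0.42562, so δ = -25.190°.
cos H₀ = −tan(+76.8°) tan(-25.190°) = 2.0054 ≥ 1 ⇒ polar night, H₀ = 0 and Q̄ = 0.
Daily total = Q̄ × 24.66 h × 3600 s/h = 0.00 MJ/m².

0.00 MJ/m²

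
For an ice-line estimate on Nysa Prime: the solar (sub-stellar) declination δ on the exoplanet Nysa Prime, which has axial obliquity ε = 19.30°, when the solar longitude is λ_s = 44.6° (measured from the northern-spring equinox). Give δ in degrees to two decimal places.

sin δ = sin ε · sin λ_s = sin 19.30° × sin 44.6° = 0.232072.
δ = arcsin(0.232072) = +13.42°.

δ = +13.42°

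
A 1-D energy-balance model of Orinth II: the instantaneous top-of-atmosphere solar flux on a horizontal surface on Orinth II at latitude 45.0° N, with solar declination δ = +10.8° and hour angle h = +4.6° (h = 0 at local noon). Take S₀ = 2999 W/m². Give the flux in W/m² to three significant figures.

2.47e+03 W/m²

cos θ_z = sin φ sin δ + cos φ cos δ cos h = 0.132499 + 0.692345 = 0.824844.
Flux = S₀ · cos θ_z = 2999 × 0.824844 = 2474 W/m².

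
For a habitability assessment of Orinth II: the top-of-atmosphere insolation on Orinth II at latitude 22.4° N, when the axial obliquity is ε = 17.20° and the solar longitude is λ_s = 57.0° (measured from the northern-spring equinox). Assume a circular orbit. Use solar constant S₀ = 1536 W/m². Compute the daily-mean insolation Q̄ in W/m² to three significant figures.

Solar declination: sin δ = sin ε · sin λ_s = sin 17.20° × sin 57.0° = 0.24800, so δ = +14.359°.
cos H₀ = −tan(+22.4°) tan(+14.359°) = -0.1055, H₀ = 1.6765 rad.
Bracket: H₀ sin φ sin δ + cos φ cos δ sin H₀ = 1.6765×0.38107×0.24800 + 0.92455×0.96876×0.99442 = 0.158438 + 0.890669 = 1.049107.
Q̄ = (S₀/π) × [bracket] = (1536/π) × 1.049107 = 512.9 W/m².

Q̄ ≈ 513 W/m²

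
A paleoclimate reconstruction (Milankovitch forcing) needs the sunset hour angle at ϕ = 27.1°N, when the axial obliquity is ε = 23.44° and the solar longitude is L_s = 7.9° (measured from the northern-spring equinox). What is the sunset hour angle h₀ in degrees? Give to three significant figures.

h₀ = 91.6°

Solar declination: sin δ = sin ε · sin L_s = sin 23.44° × sin 7.9° = 0.05467, so δ = +3.134°.
cos h₀ = −tan ϕ · tan δ = −tan(+27.1°) × tan(+3.134°) = -0.0280, so h₀ = 1.5988 rad = 91.61°.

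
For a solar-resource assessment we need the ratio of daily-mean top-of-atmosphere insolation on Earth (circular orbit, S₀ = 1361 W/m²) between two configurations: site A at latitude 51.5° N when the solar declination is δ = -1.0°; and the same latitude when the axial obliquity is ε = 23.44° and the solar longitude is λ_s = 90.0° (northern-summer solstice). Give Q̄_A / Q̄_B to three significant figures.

— Configuration A (φ=+51.5°):
cos H₀ = −tan(+51.5°) tan(-1.000°) = 0.0219, H₀ = 1.5489 rad.
Bracket: H₀ sin φ sin δ + cos φ cos δ sin H₀ = 1.5489×0.78261×-0.01745 + 0.62251×0.99985×0.99976 = -0.021153 + 0.622267 = 0.601114.
Q̄ = (S₀/π) × [bracket] = (1361/π) × 0.601114 = 260.41 W/m².
— Configuration B (φ=+51.5°):
Solar declination: sin δ = sin ε · sin λ_s = sin 23.44° × sin 90.0° = 0.39779, so δ = +23.440°.
cos H₀ = −tan(+51.5°) tan(+23.440°) = -0.5451, H₀ = 2.1473 rad.
Bracket: H₀ sin φ sin δ + cos φ cos δ sin H₀ = 2.1473×0.78261×0.39779 + 0.62251×0.91748×0.83839 = 0.668485 + 0.478838 = 1.147323.
Q̄ = (S₀/π) × [bracket] = (1361/π) × 1.147323 = 497.04 W/m².
Ratio Q̄_A / Q̄_B = 260.41 / 497.04 = 0.5239.

Q̄_A / Q̄_B ≈ 0.524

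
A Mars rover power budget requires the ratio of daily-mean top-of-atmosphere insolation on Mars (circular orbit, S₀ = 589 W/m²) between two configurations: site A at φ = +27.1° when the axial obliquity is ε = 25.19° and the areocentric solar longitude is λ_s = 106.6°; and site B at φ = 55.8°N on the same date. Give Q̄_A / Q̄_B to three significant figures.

Q̄_A / Q̄_B ≈ 0.972

— Configuration A (φ=+27.1°):
sin δ = sin 25.19° × sin 106.6° = 0.40788, so δ = +24.072°.
cos H₀ = −tan(+27.1°) tan(+24.072°) = -0.2286, H₀ = 1.8014 rad.
Bracket: H₀ sin φ sin δ + cos φ cos δ sin H₀ = 1.8014×0.45554×0.40788 + 0.89021×0.91303×0.97352 = 0.334710 + 0.791266 = 1.125976.
Q̄ = (S₀/π) × [bracket] = (589/π) × 1.125976 = 211.10 W/m².
— Configuration B (φ=+55.8°):
cos H₀ = −tan(+55.8°) tan(+24.072°) = -0.6573, H₀ = 2.2881 rad.
Bracket: H₀ sin φ sin δ + cos φ cos δ sin H₀ = 2.2881×0.82708×0.40788 + 0.56208×0.91303×0.75359 = 0.771889 + 0.386739 = 1.158628.
Q̄ = (S₀/π) × [bracket] = (589/π) × 1.158628 = 217.22 W/m².
Ratio Q̄_A / Q̄_B = 211.10 / 217.22 = 0.9718.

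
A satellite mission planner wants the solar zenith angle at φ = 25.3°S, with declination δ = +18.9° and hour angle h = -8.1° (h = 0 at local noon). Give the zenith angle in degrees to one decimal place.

θ_z = 44.9°

cos θ_z = sin φ sin δ + cos φ cos δ cos h = -0.138429 + 0.846806 = 0.708377.
θ_z = arccos(0.708377) = 44.9°.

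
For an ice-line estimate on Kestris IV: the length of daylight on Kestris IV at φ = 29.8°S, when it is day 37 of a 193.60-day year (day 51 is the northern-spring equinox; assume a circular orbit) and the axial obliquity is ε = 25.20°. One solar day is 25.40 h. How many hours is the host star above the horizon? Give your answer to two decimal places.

Solar longitude: λ_s = 360° × (37 − 51)/193.60 = -26.033°, i.e. -26.033° + 360° = 333.967°.
sin δ = sin 25.20° × sin 333.967° = -0.18687, so δ = -10.770°.
cos H₀ = −tan φ · tan δ = −tan(-29.8°) × tan(-10.770°) = -0.1089, so H₀ = 1.6800 rad = 96.25°.
Daylight = 2H₀/(2π) × 25.40 h = (1.6800/π) × 25.40 = 13.58 h.

13.58 h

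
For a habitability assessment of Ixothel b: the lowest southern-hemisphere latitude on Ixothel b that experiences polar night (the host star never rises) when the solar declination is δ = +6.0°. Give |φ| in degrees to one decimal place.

|φ| = 84.0°

Polar night requires cos H₀ = −tan φ tan δ ≥ 1, i.e. tan φ tan δ ≤ −1.
The boundary is |tan φ| · |tan δ| = 1, so |φ| = 90° − |δ| = 90° − 6.0° = 84.0° in the southern hemisphere.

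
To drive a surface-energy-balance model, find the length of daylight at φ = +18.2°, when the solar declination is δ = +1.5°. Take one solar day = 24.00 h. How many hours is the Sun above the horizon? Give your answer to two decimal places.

cos H₀ = −tan φ · tan δ = −tan(+18.2°) × tan(+1.500°) = -0.0086, so H₀ = 1.5794 rad = 90.49°.
Daylight = 2H₀/(2π) × 24.00 h = (1.5794/π) × 24.00 = 12.07 h.

12.07 h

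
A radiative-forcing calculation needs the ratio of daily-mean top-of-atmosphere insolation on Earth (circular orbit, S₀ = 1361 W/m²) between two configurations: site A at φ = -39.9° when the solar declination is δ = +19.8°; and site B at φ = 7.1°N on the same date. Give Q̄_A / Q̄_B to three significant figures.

— Configuration A (φ=-39.9°):
cos H₀ = −tan(-39.9°) tan(+19.800°) = 0.3010, H₀ = 1.2650 rad.
Bracket: H₀ sin φ sin δ + cos φ cos δ sin H₀ = 1.2650×-0.64145×0.33874 + 0.76717×0.94088×0.95362 = -0.274865 + 0.688337 = 0.413472.
Q̄ = (S₀/π) × [bracket] = (1361/π) × 0.413472 = 179.12 W/m².
— Configuration B (φ=+7.1°):
cos H₀ = −tan(+7.1°) tan(+19.800°) = -0.0448, H₀ = 1.6157 rad.
Bracket: H₀ sin φ sin δ + cos φ cos δ sin H₀ = 1.6157×0.12360×0.33874 + 0.99233×0.94088×0.99899 = 0.067647 + 0.932720 = 1.000367.
Q̄ = (S₀/π) × [bracket] = (1361/π) × 1.000367 = 433.38 W/m².
Ratio Q̄_A / Q̄_B = 179.12 / 433.38 = 0.4133.

Q̄_A / Q̄_B ≈ 0.413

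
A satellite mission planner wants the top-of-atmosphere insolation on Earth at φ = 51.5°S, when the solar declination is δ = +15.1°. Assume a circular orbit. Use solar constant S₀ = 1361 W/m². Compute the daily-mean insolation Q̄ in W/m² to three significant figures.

Q̄ ≈ 137 W/m²

cos H₀ = −tan(-51.5°) tan(+15.100°) = 0.3392, H₀ = 1.2247 rad.
Bracket: H₀ sin φ sin δ + cos φ cos δ sin H₀ = 1.2247×-0.78261×0.26050 + 0.62251×0.96547×0.94071 = -0.249679 + 0.565381 = 0.315702.
Q̄ = (S₀/π) × [bracket] = (1361/π) × 0.315702 = 136.8 W/m².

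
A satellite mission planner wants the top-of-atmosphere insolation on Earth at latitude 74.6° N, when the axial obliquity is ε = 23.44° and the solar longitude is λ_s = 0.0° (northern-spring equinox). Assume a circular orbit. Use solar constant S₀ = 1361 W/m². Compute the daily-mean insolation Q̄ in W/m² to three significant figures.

Q̄ ≈ 115 W/m²

Solar declination: sin δ = sin ε · sin λ_s = sin 23.44° × sin 0.0° = 0.00000, so δ = +0.000°.
cos H₀ = −tan(+74.6°) tan(+0.000°) = -0.0000, H₀ = 1.5708 rad.
Bracket: H₀ sin φ sin δ + cos φ cos δ sin H₀ = 1.5708×0.96410×0.00000 + 0.26556×1.00000×1.00000 = 0.000000 + 0.265560 = 0.265560.
Q̄ = (S₀/π) × [bracket] = (1361/π) × 0.265560 = 115.0 W/m².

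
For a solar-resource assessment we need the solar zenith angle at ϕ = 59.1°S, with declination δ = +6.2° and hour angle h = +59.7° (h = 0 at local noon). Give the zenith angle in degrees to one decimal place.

cos θ_z = sin ϕ sin δ + cos ϕ cos δ cos h = -0.092670 + 0.257580 = 0.164910.
θ_z = arccos(0.164910) = 80.5°.

θ_z = 80.5°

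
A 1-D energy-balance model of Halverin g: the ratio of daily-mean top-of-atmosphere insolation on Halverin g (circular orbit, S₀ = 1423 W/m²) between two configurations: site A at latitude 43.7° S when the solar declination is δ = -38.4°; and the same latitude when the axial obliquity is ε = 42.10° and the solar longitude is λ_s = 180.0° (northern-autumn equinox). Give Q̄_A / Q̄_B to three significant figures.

Q̄_A / Q̄_B ≈ 1.95

— Configuration A (φ=-43.7°):
cos H₀ = −tan(-43.7°) tan(-38.400°) = -0.7574, H₀ = 2.4301 rad.
Bracket: H₀ sin φ sin δ + cos φ cos δ sin H₀ = 2.4301×-0.69088×-0.62115 + 0.72297×0.78369×0.65293 = 1.042853 + 0.369940 = 1.412793.
Q̄ = (S₀/π) × [bracket] = (1423/π) × 1.412793 = 639.93 W/m².
— Configuration B (φ=-43.7°):
Solar declination: sin δ = sin ε · sin λ_s = sin 42.10° × sin 180.0° = 0.00000, so δ = +0.000°.
cos H₀ = −tan(-43.7°) tan(+0.000°) = 0.0000, H₀ = 1.5708 rad.
Bracket: H₀ sin φ sin δ + cos φ cos δ sin H₀ = 1.5708×-0.69088×0.00000 + 0.72297×1.00000×1.00000 = -0.000000 + 0.722970 = 0.722970.
Q̄ = (S₀/π) × [bracket] = (1423/π) × 0.722970 = 327.47 W/m².
Ratio Q̄_A / Q̄_B = 639.93 / 327.47 = 1.954.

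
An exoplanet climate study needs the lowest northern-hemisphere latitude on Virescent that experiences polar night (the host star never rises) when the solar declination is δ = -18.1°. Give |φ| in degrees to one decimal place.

|φ| = 71.9°

Polar night requires cos H₀ = −tan φ tan δ ≥ 1, i.e. tan φ tan δ ≤ −1.
The boundary is |tan φ| · |tan δ| = 1, so |φ| = 90° − |δ| = 90° − 18.1° = 71.9° in the northern hemisphere.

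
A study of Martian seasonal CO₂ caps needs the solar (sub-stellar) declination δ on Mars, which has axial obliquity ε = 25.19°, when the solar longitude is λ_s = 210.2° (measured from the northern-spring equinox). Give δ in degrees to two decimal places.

δ = -12.36°

sin δ = sin ε · sin λ_s = sin 25.19° × sin 210.2° = -0.214096.
δ = arcsin(-0.214096) = -12.36°.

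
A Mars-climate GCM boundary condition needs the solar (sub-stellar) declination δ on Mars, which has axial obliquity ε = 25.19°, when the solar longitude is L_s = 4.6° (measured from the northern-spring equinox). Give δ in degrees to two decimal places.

δ = +1.96°

sin δ = sin ε · sin L_s = sin 25.19° × sin 4.6° = 0.034134.
δ = arcsin(0.034134) = +1.96°.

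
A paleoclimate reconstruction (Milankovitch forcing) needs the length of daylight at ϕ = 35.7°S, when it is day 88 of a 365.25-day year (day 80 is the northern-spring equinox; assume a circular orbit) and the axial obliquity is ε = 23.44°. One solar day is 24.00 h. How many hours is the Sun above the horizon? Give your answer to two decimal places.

Solar longitude: L_s = 360° × (88 − 80)/365.25 = 7.885°.
sin δ = sin 23.44° × sin 7.885° = 0.05457, so δ = +3.128°.
cos h₀ = −tan ϕ · tan δ = −tan(-35.7°) × tan(+3.128°) = 0.0393, so h₀ = 1.5315 rad = 87.75°.
Daylight = 2h₀/(2π) × 24.00 h = (1.5315/π) × 24.00 = 11.70 h.

11.70 h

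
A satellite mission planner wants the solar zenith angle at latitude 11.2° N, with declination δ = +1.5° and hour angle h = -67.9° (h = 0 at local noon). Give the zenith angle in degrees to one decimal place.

cos θ_z = sin ϕ sin δ + cos ϕ cos δ cos h = 0.005084 + 0.368933 = 0.374017.
θ_z = arccos(0.374017) = 68.0°.

θ_z = 68.0°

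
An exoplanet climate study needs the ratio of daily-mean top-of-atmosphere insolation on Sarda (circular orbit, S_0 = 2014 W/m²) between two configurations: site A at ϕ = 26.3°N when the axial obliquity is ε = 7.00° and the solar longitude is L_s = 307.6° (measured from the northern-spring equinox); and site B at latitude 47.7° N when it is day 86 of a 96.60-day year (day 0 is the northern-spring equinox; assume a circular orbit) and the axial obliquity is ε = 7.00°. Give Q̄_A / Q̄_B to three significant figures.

Q̄_A / Q̄_B ≈ 1.42

— Configuration A (ϕ=+26.3°):
Solar declination: sin δ = sin ε · sin L_s = sin 7.00° × sin 307.6° = -0.09656, so δ = -5.541°.
cos h₀ = −tan(+26.3°) tan(-5.541°) = 0.0479, h₀ = 1.5228 rad.
Bracket: h₀ sin ϕ sin δ + cos ϕ cos δ sin h₀ = 1.5228×0.44307×-0.09656 + 0.89649×0.99533×0.99885 = -0.065150 + 0.891277 = 0.826127.
Q̄ = (S_0/π) × [bracket] = (2014/π) × 0.826127 = 529.61 W/m².
— Configuration B (ϕ=+47.7°):
Solar longitude: L_s = 360° × (86 − 0)/96.60 = 320.497°.
sin δ = sin 7.00° × sin 320.497° = -0.07752, so δ = -4.446°.
cos h₀ = −tan(+47.7°) tan(-4.446°) = 0.0855, h₀ = 1.4852 rad.
Bracket: h₀ sin ϕ sin δ + cos ϕ cos δ sin h₀ = 1.4852×0.73963×-0.07752 + 0.67301×0.99699×0.99634 = -0.085156 + 0.668528 = 0.583372.
Q̄ = (S_0/π) × [bracket] = (2014/π) × 0.583372 = 373.99 W/m².
Ratio Q̄_A / Q̄_B = 529.61 / 373.99 = 1.416.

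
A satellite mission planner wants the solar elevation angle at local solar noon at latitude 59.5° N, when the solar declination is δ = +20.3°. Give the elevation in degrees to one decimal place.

50.8°

At local noon the hour angle is zero, so the zenith angle equals |ϕ − δ| = |+59.5° − (+20.300°)| = 39.200°.
Elevation = 90° − 39.200° = 50.8°.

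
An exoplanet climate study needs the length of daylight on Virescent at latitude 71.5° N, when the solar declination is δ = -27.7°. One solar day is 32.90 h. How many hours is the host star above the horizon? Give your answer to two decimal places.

cos h₀ = −tan ϕ · tan δ = 1.5691 ≥ 1, so the host star never rises (polar night) and h₀ = 0.
Daylight = 2h₀/(2π) × 32.90 h = (0.0000/π) × 32.90 = 0.00 h.

0.00 h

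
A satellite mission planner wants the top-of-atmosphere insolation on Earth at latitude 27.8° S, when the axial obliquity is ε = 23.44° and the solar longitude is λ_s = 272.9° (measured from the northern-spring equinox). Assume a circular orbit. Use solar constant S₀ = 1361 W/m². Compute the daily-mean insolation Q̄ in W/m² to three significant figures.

Solar declination: sin δ = sin ε · sin λ_s = sin 23.44° × sin 272.9° = -0.39728, so δ = -23.408°.
cos H₀ = −tan(-27.8°) tan(-23.408°) = -0.2282, H₀ = 1.8011 rad.
Bracket: H₀ sin φ sin δ + cos φ cos δ sin H₀ = 1.8011×-0.46639×-0.39728 + 0.88458×0.91770×0.97360 = 0.333721 + 0.790348 = 1.124069.
Q̄ = (S₀/π) × [bracket] = (1361/π) × 1.124069 = 487.0 W/m².

Q̄ ≈ 487 W/m²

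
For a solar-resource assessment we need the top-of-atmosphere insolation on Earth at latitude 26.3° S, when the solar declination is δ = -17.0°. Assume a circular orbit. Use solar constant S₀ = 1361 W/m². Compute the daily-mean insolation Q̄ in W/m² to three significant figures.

cos H₀ = −tan(-26.3°) tan(-17.000°) = -0.1511, H₀ = 1.7225 rad.
Bracket: H₀ sin φ sin δ + cos φ cos δ sin H₀ = 1.7225×-0.44307×-0.29237 + 0.89649×0.95630×0.98852 = 0.223133 + 0.847471 = 1.070604.
Q̄ = (S₀/π) × [bracket] = (1361/π) × 1.070604 = 463.8 W/m².

Q̄ ≈ 464 W/m²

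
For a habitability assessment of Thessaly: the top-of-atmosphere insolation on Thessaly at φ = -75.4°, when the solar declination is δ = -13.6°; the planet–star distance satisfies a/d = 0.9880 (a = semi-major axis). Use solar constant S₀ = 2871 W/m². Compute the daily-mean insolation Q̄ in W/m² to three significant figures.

cos H₀ = −tan(-75.4°) tan(-13.600°) = -0.9288, H₀ = 2.7619 rad.
Bracket: H₀ sin φ sin δ + cos φ cos δ sin H₀ = 2.7619×-0.96771×-0.23514 + 0.25207×0.97196×0.37067 = 0.628463 + 0.090815 = 0.719278.
Inverse-square distance factor (a/d)² = 0.9880² = 0.976144.
Q̄ = (S₀/π) × 0.976144 × [bracket] = (2871/π) × 0.976144 × 0.719278 = 641.6 W/m².

Q̄ ≈ 642 W/m²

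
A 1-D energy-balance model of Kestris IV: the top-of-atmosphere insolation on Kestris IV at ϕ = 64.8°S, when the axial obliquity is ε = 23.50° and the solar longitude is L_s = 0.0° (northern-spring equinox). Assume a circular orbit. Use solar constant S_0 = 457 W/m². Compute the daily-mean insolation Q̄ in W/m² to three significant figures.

Solar declination: sin δ = sin ε · sin L_s = sin 23.50° × sin 0.0° = 0.00000, so δ = +0.000°.
cos h₀ = −tan(-64.8°) tan(+0.000°) = 0.0000, h₀ = 1.5708 rad.
Bracket: h₀ sin ϕ sin δ + cos ϕ cos δ sin h₀ = 1.5708×-0.90483×0.00000 + 0.42578×1.00000×1.00000 = -0.000000 + 0.425780 = 0.425780.
Q̄ = (S_0/π) × [bracket] = (457/π) × 0.425780 = 61.94 W/m².

Q̄ ≈ 61.9 W/m²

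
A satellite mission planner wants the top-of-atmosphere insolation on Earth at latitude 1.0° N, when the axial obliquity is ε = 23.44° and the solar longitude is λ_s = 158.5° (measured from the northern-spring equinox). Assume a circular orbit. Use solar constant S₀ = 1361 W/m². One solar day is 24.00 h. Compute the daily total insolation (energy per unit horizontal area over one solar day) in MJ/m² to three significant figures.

37.2 MJ/m²

Solar declination: sin δ = sin ε · sin λ_s = sin 23.44° × sin 158.5° = 0.14579, so δ = +8.383°.
cos H₀ = −tan(+1.0°) tan(+8.383°) = -0.0026, H₀ = 1.5734 rad.
Bracket: H₀ sin φ sin δ + cos φ cos δ sin H₀ = 1.5734×0.01745×0.14579 + 0.99985×0.98932×1.00000 = 0.004003 + 0.989172 = 0.993175.
Q̄ = (S₀/π) × [bracket] = (1361/π) × 0.993175 = 430.26 W/m².
Daily total = Q̄ × 24.00 h × 3600 s/h = 430.26 × 24.00 × 3600 / 10⁶ = 37.17 MJ/m².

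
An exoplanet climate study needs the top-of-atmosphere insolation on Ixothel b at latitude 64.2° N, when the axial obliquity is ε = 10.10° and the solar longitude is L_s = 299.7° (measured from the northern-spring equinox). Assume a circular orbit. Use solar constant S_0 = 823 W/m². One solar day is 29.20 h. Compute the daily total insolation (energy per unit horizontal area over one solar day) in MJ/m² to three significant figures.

Solar declination: sin δ = sin ε · sin L_s = sin 10.10° × sin 299.7° = -0.15233, so δ = -8.762°.
cos h₀ = −tan(+64.2°) tan(-8.762°) = 0.3188, h₀ = 1.2463 rad.
Bracket: h₀ sin ϕ sin δ + cos ϕ cos δ sin h₀ = 1.2463×0.90032×-0.15233 + 0.43523×0.98833×0.94781 = -0.170925 + 0.407701 = 0.236776.
Q̄ = (S_0/π) × [bracket] = (823/π) × 0.236776 = 62.028 W/m².
Daily total = Q̄ × 29.20 h × 3600 s/h = 62.028 × 29.20 × 3600 / 10⁶ = 6.520 MJ/m².

6.52 MJ/m²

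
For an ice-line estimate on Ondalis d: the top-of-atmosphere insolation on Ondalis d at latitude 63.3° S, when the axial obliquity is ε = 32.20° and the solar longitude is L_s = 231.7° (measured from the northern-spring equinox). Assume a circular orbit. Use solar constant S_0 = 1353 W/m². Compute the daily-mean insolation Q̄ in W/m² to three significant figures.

Q̄ ≈ 510 W/m²

Solar declination: sin δ = sin ε · sin L_s = sin 32.20° × sin 231.7° = -0.41819, so δ = -24.720°.
cos h₀ = −tan(-63.3°) tan(-24.720°) = -0.9154, h₀ = 2.7272 rad.
Bracket: h₀ sin ϕ sin δ + cos ϕ cos δ sin h₀ = 2.7272×-0.89337×-0.41819 + 0.44932×0.90836×0.40264 = 1.018878 + 0.164335 = 1.183213.
Q̄ = (S_0/π) × [bracket] = (1353/π) × 1.183213 = 509.6 W/m².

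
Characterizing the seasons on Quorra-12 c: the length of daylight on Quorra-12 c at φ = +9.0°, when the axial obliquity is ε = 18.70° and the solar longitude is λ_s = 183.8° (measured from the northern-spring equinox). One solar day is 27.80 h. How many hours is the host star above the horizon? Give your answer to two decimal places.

13.87 h

Solar declination: sin δ = sin ε · sin λ_s = sin 18.70° × sin 183.8° = -0.02125, so δ = -1.218°.
cos H₀ = −tan φ · tan δ = −tan(+9.0°) × tan(-1.218°) = 0.0034, so H₀ = 1.5674 rad = 89.81°.
Daylight = 2H₀/(2π) × 27.80 h = (1.5674/π) × 27.80 = 13.87 h.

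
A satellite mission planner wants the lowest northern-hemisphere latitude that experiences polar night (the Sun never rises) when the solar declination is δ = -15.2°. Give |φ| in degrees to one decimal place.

|φ| = 74.8°

Polar night requires cos H₀ = −tan φ tan δ ≥ 1, i.e. tan φ tan δ ≤ −1.
The boundary is |tan φ| · |tan δ| = 1, so |φ| = 90° − |δ| = 90° − 15.2° = 74.8° in the northern hemisphere.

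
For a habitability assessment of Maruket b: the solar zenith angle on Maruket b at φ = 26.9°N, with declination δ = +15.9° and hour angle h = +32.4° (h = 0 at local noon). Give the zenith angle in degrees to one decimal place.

θ_z = 32.0°

cos θ_z = sin φ sin δ + cos φ cos δ cos h = 0.123949 + 0.724162 = 0.848111.
θ_z = arccos(0.848111) = 32.0°.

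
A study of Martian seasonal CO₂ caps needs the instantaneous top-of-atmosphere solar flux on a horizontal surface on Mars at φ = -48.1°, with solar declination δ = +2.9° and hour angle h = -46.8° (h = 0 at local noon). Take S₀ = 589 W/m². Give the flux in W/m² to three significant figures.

247 W/m²

cos θ_z = sin φ sin δ + cos φ cos δ cos h = -0.037657 + 0.456577 = 0.418920.
Flux = S₀ · cos θ_z = 589 × 0.418920 = 246.7 W/m².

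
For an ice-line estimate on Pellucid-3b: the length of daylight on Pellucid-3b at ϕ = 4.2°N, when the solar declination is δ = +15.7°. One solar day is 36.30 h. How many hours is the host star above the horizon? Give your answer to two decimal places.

18.39 h

cos h₀ = −tan ϕ · tan δ = −tan(+4.2°) × tan(+15.700°) = -0.0206, so h₀ = 1.5914 rad = 91.18°.
Daylight = 2h₀/(2π) × 36.30 h = (1.5914/π) × 36.30 = 18.39 h.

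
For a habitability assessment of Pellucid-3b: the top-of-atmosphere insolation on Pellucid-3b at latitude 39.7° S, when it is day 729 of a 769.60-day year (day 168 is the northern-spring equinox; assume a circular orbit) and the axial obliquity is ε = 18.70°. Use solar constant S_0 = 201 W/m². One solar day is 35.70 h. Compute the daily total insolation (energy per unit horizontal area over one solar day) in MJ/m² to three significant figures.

Solar longitude: L_s = 360° × (729 − 168)/769.60 = 262.422°.
sin δ = sin 18.70° × sin 262.422° = -0.31781, so δ = -18.531°.
cos h₀ = −tan(-39.7°) tan(-18.531°) = -0.2783, h₀ = 1.8528 rad.
Bracket: h₀ sin ϕ sin δ + cos ϕ cos δ sin h₀ = 1.8528×-0.63877×-0.31781 + 0.76940×0.94815×0.96050 = 0.376132 + 0.700691 = 1.076823.
Q̄ = (S_0/π) × [bracket] = (201/π) × 1.076823 = 68.895 W/m².
Daily total = Q̄ × 35.70 h × 3600 s/h = 68.895 × 35.70 × 3600 / 10⁶ = 8.854 MJ/m².

8.85 MJ/m²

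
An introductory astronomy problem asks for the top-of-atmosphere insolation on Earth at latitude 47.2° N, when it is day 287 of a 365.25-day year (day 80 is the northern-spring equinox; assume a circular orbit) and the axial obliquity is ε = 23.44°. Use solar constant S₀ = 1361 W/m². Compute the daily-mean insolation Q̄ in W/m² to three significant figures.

Q̄ ≈ 214 W/m²

Solar longitude: λ_s = 360° × (287 − 80)/365.25 = 204.025°.
sin δ = sin 23.44° × sin 204.025° = -0.16195, so δ = -9.320°.
cos H₀ = −tan(+47.2°) tan(-9.320°) = 0.1772, H₀ = 1.3926 rad.
Bracket: H₀ sin φ sin δ + cos φ cos δ sin H₀ = 1.3926×0.73373×-0.16195 + 0.67944×0.98680×0.98417 = -0.165479 + 0.659858 = 0.494379.
Q̄ = (S₀/π) × [bracket] = (1361/π) × 0.494379 = 214.2 W/m².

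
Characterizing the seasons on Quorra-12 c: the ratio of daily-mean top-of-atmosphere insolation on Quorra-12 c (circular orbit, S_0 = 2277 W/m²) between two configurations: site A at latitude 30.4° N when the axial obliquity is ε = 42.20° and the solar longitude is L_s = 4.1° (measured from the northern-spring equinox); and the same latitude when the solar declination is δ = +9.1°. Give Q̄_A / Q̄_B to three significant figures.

— Configuration A (ϕ=+30.4°):
Solar declination: sin δ = sin ε · sin L_s = sin 42.20° × sin 4.1° = 0.04803, so δ = +2.753°.
cos h₀ = −tan(+30.4°) tan(+2.753°) = -0.0282, h₀ = 1.5990 rad.
Bracket: h₀ sin ϕ sin δ + cos ϕ cos δ sin h₀ = 1.5990×0.50603×0.04803 + 0.86251×0.99885×0.99960 = 0.038863 + 0.861174 = 0.900037.
Q̄ = (S_0/π) × [bracket] = (2277/π) × 0.900037 = 652.34 W/m².
— Configuration B (ϕ=+30.4°):
cos h₀ = −tan(+30.4°) tan(+9.100°) = -0.0940, h₀ = 1.6649 rad.
Bracket: h₀ sin ϕ sin δ + cos ϕ cos δ sin h₀ = 1.6649×0.50603×0.15816 + 0.86251×0.98741×0.99557 = 0.133248 + 0.847878 = 0.981126.
Q̄ = (S_0/π) × [bracket] = (2277/π) × 0.981126 = 711.11 W/m².
Ratio Q̄_A / Q̄_B = 652.34 / 711.11 = 0.9174.

Q̄_A / Q̄_B ≈ 0.917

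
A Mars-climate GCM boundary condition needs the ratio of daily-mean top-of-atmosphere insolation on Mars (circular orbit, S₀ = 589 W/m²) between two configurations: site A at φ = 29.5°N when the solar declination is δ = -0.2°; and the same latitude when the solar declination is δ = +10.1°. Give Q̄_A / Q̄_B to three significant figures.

— Configuration A (φ=+29.5°):
cos H₀ = −tan(+29.5°) tan(-0.200°) = 0.0020, H₀ = 1.5688 rad.
Bracket: H₀ sin φ sin δ + cos φ cos δ sin H₀ = 1.5688×0.49242×-0.00349 + 0.87036×0.99999×1.00000 = -0.002696 + 0.870351 = 0.867655.
Q̄ = (S₀/π) × [bracket] = (589/π) × 0.867655 = 162.67 W/m².
— Configuration B (φ=+29.5°):
cos H₀ = −tan(+29.5°) tan(+10.100°) = -0.1008, H₀ = 1.6717 rad.
Bracket: H₀ sin φ sin δ + cos φ cos δ sin H₀ = 1.6717×0.49242×0.17537 + 0.87036×0.98450×0.99491 = 0.144361 + 0.852508 = 0.996869.
Q̄ = (S₀/π) × [bracket] = (589/π) × 0.996869 = 186.90 W/m².
Ratio Q̄_A / Q̄_B = 162.67 / 186.90 = 0.8704.

Q̄_A / Q̄_B ≈ 0.870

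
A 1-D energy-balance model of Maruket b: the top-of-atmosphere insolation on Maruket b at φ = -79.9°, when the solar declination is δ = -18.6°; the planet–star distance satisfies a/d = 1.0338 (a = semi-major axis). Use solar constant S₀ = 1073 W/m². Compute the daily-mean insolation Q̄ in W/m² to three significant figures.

cos H₀ = −tan(-79.9°) tan(-18.600°) = -1.8893 ≤ −1 ⇒ polar day, H₀ = π.
Bracket: H₀ sin φ sin δ + cos φ cos δ sin H₀ = 3.1416×-0.98450×-0.31896 + 0.17537×0.94777×0.00000 = 0.986513 + 0.000000 = 0.986513.
Inverse-square distance factor (a/d)² = 1.0338² = 1.068742.
Q̄ = (S₀/π) × 1.068742 × [bracket] = (1073/π) × 1.068742 × 0.986513 = 360.1 W/m².

Q̄ ≈ 360 W/m²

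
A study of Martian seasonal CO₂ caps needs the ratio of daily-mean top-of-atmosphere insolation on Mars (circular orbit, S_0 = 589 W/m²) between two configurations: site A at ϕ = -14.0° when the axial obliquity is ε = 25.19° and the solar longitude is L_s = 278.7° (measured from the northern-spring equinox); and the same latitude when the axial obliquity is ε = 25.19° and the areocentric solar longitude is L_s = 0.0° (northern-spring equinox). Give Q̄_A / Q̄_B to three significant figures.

Q̄_A / Q̄_B ≈ 1.08

— Configuration A (ϕ=-14.0°):
Solar declination: sin δ = sin ε · sin L_s = sin 25.19° × sin 278.7° = -0.42072, so δ = -24.880°.
cos h₀ = −tan(-14.0°) tan(-24.880°) = -0.1156, h₀ = 1.6867 rad.
Bracket: h₀ sin ϕ sin δ + cos ϕ cos δ sin h₀ = 1.6867×-0.24192×-0.42072 + 0.97030×0.90719×0.99329 = 0.171673 + 0.874340 = 1.046013.
Q̄ = (S_0/π) × [bracket] = (589/π) × 1.046013 = 196.11 W/m².
— Configuration B (ϕ=-14.0°):
sin δ = sin 25.19° × sin 0.0° = 0.00000, so δ = +0.000°.
cos h₀ = −tan(-14.0°) tan(+0.000°) = 0.0000, h₀ = 1.5708 rad.
Bracket: h₀ sin ϕ sin δ + cos ϕ cos δ sin h₀ = 1.5708×-0.24192×0.00000 + 0.97030×1.00000×1.00000 = -0.000000 + 0.970300 = 0.970300.
Q̄ = (S_0/π) × [bracket] = (589/π) × 0.970300 = 181.92 W/m².
Ratio Q̄_A / Q̄_B = 196.11 / 181.92 = 1.078.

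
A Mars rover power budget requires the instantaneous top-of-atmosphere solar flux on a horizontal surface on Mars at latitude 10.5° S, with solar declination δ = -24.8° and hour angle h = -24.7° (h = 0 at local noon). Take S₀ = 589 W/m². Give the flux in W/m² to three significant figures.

523 W/m²

cos θ_z = sin φ sin δ + cos φ cos δ cos h = 0.076439 + 0.810913 = 0.887352.
Flux = S₀ · cos θ_z = 589 × 0.887352 = 522.7 W/m².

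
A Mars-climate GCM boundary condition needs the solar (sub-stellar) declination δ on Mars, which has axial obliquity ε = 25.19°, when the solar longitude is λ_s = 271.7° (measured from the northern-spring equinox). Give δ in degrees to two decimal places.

δ = -25.18°

sin δ = sin ε · sin λ_s = sin 25.19° × sin 271.7° = -0.425434.
δ = arcsin(-0.425434) = -25.18°.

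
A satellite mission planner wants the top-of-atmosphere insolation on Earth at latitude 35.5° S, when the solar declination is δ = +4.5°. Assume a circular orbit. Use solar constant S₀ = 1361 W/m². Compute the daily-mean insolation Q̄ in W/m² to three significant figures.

Q̄ ≈ 321 W/m²

cos H₀ = −tan(-35.5°) tan(+4.500°) = 0.0561, H₀ = 1.5146 rad.
Bracket: H₀ sin φ sin δ + cos φ cos δ sin H₀ = 1.5146×-0.58070×0.07846 + 0.81412×0.99692×0.99842 = -0.069008 + 0.810330 = 0.741322.
Q̄ = (S₀/π) × [bracket] = (1361/π) × 0.741322 = 321.2 W/m².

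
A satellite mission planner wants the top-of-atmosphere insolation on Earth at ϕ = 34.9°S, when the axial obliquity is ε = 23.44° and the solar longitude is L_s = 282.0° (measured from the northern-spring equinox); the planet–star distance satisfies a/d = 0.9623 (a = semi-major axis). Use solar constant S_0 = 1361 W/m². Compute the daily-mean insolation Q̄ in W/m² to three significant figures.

Solar declination: sin δ = sin ε · sin L_s = sin 23.44° × sin 282.0° = -0.38910, so δ = -22.898°.
cos h₀ = −tan(-34.9°) tan(-22.898°) = -0.2947, h₀ = 1.8699 rad.
Bracket: h₀ sin ϕ sin δ + cos ϕ cos δ sin h₀ = 1.8699×-0.57215×-0.38910 + 0.82015×0.92120×0.95560 = 0.416284 + 0.721977 = 1.138261.
Inverse-square distance factor (a/d)² = 0.9623² = 0.926021.
Q̄ = (S_0/π) × 0.926021 × [bracket] = (1361/π) × 0.926021 × 1.138261 = 456.6 W/m².

Q̄ ≈ 457 W/m²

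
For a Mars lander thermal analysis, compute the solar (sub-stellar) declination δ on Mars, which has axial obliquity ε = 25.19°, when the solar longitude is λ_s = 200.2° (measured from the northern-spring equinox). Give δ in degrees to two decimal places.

δ = -8.45°

sin δ = sin ε · sin λ_s = sin 25.19° × sin 200.2° = -0.146966.
δ = arcsin(-0.146966) = -8.45°.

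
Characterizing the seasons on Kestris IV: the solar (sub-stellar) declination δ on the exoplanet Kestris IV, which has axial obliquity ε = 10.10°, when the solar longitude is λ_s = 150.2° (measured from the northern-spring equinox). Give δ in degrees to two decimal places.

sin δ = sin ε · sin λ_s = sin 10.10° × sin 150.2° = 0.087153.
δ = arcsin(0.087153) = +5.00°.

δ = +5.00°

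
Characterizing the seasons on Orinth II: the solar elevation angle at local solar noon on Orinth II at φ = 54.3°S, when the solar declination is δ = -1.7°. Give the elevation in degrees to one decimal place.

At local noon the hour angle is zero, so the zenith angle equals |φ − δ| = |-54.3° − (-1.700°)| = 52.600°.
Elevation = 90° − 52.600° = 37.4°.

37.4°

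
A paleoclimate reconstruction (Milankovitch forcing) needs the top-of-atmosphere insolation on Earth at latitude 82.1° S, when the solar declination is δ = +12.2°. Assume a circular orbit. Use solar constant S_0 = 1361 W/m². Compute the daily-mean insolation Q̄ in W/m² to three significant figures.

Q̄ ≈ 0.00 W/m²

cos h₀ = −tan(-82.1°) tan(+12.200°) = 1.5581 ≥ 1 ⇒ polar night, h₀ = 0 and Q̄ = 0.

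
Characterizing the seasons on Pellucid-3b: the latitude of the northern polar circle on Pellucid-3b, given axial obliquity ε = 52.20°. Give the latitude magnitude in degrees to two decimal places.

The polar circle is the lowest latitude that experiences at least one full rotation of continuous daylight at the northern-summer solstice; it lies at |ϕ| = 90° − ε = 90° − 52.20° = 37.80°.

37.80°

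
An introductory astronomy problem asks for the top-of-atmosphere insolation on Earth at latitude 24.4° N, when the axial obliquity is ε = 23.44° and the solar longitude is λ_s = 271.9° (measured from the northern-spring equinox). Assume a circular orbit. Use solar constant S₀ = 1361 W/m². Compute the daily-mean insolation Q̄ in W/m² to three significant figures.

Solar declination: sin δ = sin ε · sin λ_s = sin 23.44° × sin 271.9° = -0.39757, so δ = -23.426°.
cos H₀ = −tan(+24.4°) tan(-23.426°) = 0.1965, H₀ = 1.3730 rad.
Bracket: H₀ sin φ sin δ + cos φ cos δ sin H₀ = 1.3730×0.41310×-0.39757 + 0.91068×0.91757×0.98049 = -0.225496 + 0.819310 = 0.593814.
Q̄ = (S₀/π) × [bracket] = (1361/π) × 0.593814 = 257.3 W/m².

Q̄ ≈ 257 W/m²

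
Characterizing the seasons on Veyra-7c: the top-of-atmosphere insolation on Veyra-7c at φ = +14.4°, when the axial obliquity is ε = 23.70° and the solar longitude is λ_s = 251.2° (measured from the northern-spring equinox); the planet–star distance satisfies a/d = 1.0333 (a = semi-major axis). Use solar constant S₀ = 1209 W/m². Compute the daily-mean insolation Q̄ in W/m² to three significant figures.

Solar declination: sin δ = sin ε · sin λ_s = sin 23.70° × sin 251.2° = -0.38050, so δ = -22.365°.
cos H₀ = −tan(+14.4°) tan(-22.365°) = 0.1056, H₀ = 1.4650 rad.
Bracket: H₀ sin φ sin δ + cos φ cos δ sin H₀ = 1.4650×0.24869×-0.38050 + 0.96858×0.92478×0.99440 = -0.138628 + 0.890707 = 0.752079.
Inverse-square distance factor (a/d)² = 1.0333² = 1.067709.
Q̄ = (S₀/π) × 1.067709 × [bracket] = (1209/π) × 1.067709 × 0.752079 = 309.0 W/m².

Q̄ ≈ 309 W/m²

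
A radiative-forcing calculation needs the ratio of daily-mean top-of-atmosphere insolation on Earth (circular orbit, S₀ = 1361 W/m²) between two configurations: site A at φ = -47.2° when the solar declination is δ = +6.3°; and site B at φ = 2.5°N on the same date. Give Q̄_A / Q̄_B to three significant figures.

— Configuration A (φ=-47.2°):
cos H₀ = −tan(-47.2°) tan(+6.300°) = 0.1192, H₀ = 1.4513 rad.
Bracket: H₀ sin φ sin δ + cos φ cos δ sin H₀ = 1.4513×-0.73373×0.10973 + 0.67944×0.99396×0.99287 = -0.116847 + 0.670521 = 0.553674.
Q̄ = (S₀/π) × [bracket] = (1361/π) × 0.553674 = 239.86 W/m².
— Configuration B (φ=+2.5°):
cos H₀ = −tan(+2.5°) tan(+6.300°) = -0.0048, H₀ = 1.5756 rad.
Bracket: H₀ sin φ sin δ + cos φ cos δ sin H₀ = 1.5756×0.04362×0.10973 + 0.99905×0.99396×0.99999 = 0.007541 + 0.993006 = 1.000547.
Q̄ = (S₀/π) × [bracket] = (1361/π) × 1.000547 = 433.46 W/m².
Ratio Q̄_A / Q̄_B = 239.86 / 433.46 = 0.5534.

Q̄_A / Q̄_B ≈ 0.553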